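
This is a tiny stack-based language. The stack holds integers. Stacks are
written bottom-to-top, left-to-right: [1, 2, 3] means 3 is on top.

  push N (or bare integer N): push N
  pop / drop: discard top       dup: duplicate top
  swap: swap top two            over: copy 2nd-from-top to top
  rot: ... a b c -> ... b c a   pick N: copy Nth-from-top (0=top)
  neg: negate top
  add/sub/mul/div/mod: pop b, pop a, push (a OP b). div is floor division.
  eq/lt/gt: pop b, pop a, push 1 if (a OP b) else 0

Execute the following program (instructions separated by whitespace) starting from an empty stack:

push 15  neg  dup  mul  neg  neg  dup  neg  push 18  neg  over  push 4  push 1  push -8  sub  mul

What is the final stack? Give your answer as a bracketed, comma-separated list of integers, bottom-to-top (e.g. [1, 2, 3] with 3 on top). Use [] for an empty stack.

After 'push 15': [15]
After 'neg': [-15]
After 'dup': [-15, -15]
After 'mul': [225]
After 'neg': [-225]
After 'neg': [225]
After 'dup': [225, 225]
After 'neg': [225, -225]
After 'push 18': [225, -225, 18]
After 'neg': [225, -225, -18]
After 'over': [225, -225, -18, -225]
After 'push 4': [225, -225, -18, -225, 4]
After 'push 1': [225, -225, -18, -225, 4, 1]
After 'push -8': [225, -225, -18, -225, 4, 1, -8]
After 'sub': [225, -225, -18, -225, 4, 9]
After 'mul': [225, -225, -18, -225, 36]

Answer: [225, -225, -18, -225, 36]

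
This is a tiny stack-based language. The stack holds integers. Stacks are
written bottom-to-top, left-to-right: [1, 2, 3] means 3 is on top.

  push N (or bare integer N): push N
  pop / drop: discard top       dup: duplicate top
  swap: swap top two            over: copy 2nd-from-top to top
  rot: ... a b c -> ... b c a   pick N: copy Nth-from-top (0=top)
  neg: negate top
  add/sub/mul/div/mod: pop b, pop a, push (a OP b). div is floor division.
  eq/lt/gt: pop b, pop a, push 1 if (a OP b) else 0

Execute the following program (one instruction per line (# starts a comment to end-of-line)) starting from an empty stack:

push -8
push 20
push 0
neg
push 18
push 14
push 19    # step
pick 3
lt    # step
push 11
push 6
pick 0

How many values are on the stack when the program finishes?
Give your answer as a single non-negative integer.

Answer: 9

Derivation:
After 'push -8': stack = [-8] (depth 1)
After 'push 20': stack = [-8, 20] (depth 2)
After 'push 0': stack = [-8, 20, 0] (depth 3)
After 'neg': stack = [-8, 20, 0] (depth 3)
After 'push 18': stack = [-8, 20, 0, 18] (depth 4)
After 'push 14': stack = [-8, 20, 0, 18, 14] (depth 5)
After 'push 19': stack = [-8, 20, 0, 18, 14, 19] (depth 6)
After 'pick 3': stack = [-8, 20, 0, 18, 14, 19, 0] (depth 7)
After 'lt': stack = [-8, 20, 0, 18, 14, 0] (depth 6)
After 'push 11': stack = [-8, 20, 0, 18, 14, 0, 11] (depth 7)
After 'push 6': stack = [-8, 20, 0, 18, 14, 0, 11, 6] (depth 8)
After 'pick 0': stack = [-8, 20, 0, 18, 14, 0, 11, 6, 6] (depth 9)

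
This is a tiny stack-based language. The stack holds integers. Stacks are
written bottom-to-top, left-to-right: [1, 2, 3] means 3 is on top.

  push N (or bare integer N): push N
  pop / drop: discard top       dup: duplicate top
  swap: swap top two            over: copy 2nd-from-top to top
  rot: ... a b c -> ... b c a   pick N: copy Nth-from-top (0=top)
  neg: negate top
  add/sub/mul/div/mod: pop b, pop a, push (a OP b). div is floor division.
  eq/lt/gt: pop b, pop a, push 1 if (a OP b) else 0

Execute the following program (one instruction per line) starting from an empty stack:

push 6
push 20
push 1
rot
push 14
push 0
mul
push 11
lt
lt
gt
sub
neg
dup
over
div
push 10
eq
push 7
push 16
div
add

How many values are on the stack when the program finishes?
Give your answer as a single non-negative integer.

Answer: 2

Derivation:
After 'push 6': stack = [6] (depth 1)
After 'push 20': stack = [6, 20] (depth 2)
After 'push 1': stack = [6, 20, 1] (depth 3)
After 'rot': stack = [20, 1, 6] (depth 3)
After 'push 14': stack = [20, 1, 6, 14] (depth 4)
After 'push 0': stack = [20, 1, 6, 14, 0] (depth 5)
After 'mul': stack = [20, 1, 6, 0] (depth 4)
After 'push 11': stack = [20, 1, 6, 0, 11] (depth 5)
After 'lt': stack = [20, 1, 6, 1] (depth 4)
After 'lt': stack = [20, 1, 0] (depth 3)
  ...
After 'neg': stack = [-19] (depth 1)
After 'dup': stack = [-19, -19] (depth 2)
After 'over': stack = [-19, -19, -19] (depth 3)
After 'div': stack = [-19, 1] (depth 2)
After 'push 10': stack = [-19, 1, 10] (depth 3)
After 'eq': stack = [-19, 0] (depth 2)
After 'push 7': stack = [-19, 0, 7] (depth 3)
After 'push 16': stack = [-19, 0, 7, 16] (depth 4)
After 'div': stack = [-19, 0, 0] (depth 3)
After 'add': stack = [-19, 0] (depth 2)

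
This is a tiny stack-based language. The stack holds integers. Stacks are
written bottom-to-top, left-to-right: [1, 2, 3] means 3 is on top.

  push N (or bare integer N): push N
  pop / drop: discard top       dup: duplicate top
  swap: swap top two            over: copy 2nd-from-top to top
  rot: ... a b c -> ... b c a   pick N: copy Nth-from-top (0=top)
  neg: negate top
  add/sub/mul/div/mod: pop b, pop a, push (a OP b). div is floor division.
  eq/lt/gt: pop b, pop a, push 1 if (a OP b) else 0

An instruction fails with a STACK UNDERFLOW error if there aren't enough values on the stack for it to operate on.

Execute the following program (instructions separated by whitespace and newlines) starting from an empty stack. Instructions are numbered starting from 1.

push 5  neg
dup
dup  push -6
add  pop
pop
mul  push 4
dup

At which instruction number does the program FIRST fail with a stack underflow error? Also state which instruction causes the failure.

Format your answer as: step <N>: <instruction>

Step 1 ('push 5'): stack = [5], depth = 1
Step 2 ('neg'): stack = [-5], depth = 1
Step 3 ('dup'): stack = [-5, -5], depth = 2
Step 4 ('dup'): stack = [-5, -5, -5], depth = 3
Step 5 ('push -6'): stack = [-5, -5, -5, -6], depth = 4
Step 6 ('add'): stack = [-5, -5, -11], depth = 3
Step 7 ('pop'): stack = [-5, -5], depth = 2
Step 8 ('pop'): stack = [-5], depth = 1
Step 9 ('mul'): needs 2 value(s) but depth is 1 — STACK UNDERFLOW

Answer: step 9: mul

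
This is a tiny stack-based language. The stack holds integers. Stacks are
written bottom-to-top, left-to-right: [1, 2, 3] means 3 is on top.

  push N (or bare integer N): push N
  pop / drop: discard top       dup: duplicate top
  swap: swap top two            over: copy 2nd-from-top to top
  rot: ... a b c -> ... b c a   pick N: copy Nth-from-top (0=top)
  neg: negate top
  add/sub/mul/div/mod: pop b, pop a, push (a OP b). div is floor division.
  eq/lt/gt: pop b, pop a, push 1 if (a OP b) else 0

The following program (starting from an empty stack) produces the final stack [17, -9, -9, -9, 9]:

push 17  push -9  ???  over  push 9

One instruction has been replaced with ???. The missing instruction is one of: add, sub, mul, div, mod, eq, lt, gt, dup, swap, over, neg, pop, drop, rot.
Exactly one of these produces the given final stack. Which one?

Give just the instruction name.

Answer: dup

Derivation:
Stack before ???: [17, -9]
Stack after ???:  [17, -9, -9]
The instruction that transforms [17, -9] -> [17, -9, -9] is: dup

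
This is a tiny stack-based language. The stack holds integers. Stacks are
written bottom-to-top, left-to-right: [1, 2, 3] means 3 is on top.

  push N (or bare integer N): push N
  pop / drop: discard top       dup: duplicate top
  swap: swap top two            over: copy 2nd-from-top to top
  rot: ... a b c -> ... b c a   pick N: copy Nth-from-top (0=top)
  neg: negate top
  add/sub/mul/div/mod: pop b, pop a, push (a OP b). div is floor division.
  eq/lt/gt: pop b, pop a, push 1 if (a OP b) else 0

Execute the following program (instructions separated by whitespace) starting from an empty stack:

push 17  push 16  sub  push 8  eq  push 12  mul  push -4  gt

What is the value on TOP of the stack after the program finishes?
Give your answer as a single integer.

Answer: 1

Derivation:
After 'push 17': [17]
After 'push 16': [17, 16]
After 'sub': [1]
After 'push 8': [1, 8]
After 'eq': [0]
After 'push 12': [0, 12]
After 'mul': [0]
After 'push -4': [0, -4]
After 'gt': [1]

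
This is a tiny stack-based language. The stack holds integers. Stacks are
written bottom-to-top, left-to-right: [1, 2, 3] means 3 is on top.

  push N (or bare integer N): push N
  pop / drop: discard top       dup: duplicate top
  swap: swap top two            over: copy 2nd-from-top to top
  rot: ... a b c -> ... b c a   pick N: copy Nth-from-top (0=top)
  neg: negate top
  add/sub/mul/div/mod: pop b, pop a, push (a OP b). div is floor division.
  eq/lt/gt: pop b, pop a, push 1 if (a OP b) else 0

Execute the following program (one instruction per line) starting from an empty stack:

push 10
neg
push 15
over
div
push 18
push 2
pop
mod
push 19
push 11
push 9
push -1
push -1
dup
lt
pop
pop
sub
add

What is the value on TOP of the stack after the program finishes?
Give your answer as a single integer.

Answer: 21

Derivation:
After 'push 10': [10]
After 'neg': [-10]
After 'push 15': [-10, 15]
After 'over': [-10, 15, -10]
After 'div': [-10, -2]
After 'push 18': [-10, -2, 18]
After 'push 2': [-10, -2, 18, 2]
After 'pop': [-10, -2, 18]
After 'mod': [-10, 16]
After 'push 19': [-10, 16, 19]
After 'push 11': [-10, 16, 19, 11]
After 'push 9': [-10, 16, 19, 11, 9]
After 'push -1': [-10, 16, 19, 11, 9, -1]
After 'push -1': [-10, 16, 19, 11, 9, -1, -1]
After 'dup': [-10, 16, 19, 11, 9, -1, -1, -1]
After 'lt': [-10, 16, 19, 11, 9, -1, 0]
After 'pop': [-10, 16, 19, 11, 9, -1]
After 'pop': [-10, 16, 19, 11, 9]
After 'sub': [-10, 16, 19, 2]
After 'add': [-10, 16, 21]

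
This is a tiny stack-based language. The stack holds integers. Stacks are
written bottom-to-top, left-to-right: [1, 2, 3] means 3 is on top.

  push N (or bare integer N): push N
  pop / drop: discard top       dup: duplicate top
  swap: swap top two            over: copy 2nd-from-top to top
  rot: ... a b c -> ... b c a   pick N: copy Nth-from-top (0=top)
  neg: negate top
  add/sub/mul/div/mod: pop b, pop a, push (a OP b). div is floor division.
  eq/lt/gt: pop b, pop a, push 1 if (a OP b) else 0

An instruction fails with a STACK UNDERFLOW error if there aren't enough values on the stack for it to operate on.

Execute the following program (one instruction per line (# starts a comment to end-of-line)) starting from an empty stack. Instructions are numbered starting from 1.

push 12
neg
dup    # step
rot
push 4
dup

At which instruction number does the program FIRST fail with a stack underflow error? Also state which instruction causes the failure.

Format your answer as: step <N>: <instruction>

Answer: step 4: rot

Derivation:
Step 1 ('push 12'): stack = [12], depth = 1
Step 2 ('neg'): stack = [-12], depth = 1
Step 3 ('dup'): stack = [-12, -12], depth = 2
Step 4 ('rot'): needs 3 value(s) but depth is 2 — STACK UNDERFLOW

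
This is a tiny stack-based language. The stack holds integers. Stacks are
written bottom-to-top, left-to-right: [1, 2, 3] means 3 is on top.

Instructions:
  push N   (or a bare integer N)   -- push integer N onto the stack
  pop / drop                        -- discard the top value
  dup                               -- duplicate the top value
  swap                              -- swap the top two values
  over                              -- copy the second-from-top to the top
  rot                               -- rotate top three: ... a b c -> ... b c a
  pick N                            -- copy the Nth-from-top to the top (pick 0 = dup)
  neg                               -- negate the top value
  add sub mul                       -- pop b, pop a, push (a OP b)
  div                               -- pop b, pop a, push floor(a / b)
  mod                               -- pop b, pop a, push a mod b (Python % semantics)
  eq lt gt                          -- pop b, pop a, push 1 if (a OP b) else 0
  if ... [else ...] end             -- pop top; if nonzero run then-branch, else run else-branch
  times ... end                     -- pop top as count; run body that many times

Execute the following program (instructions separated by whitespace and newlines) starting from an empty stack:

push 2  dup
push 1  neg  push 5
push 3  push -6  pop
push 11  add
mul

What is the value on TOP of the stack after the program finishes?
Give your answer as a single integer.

After 'push 2': [2]
After 'dup': [2, 2]
After 'push 1': [2, 2, 1]
After 'neg': [2, 2, -1]
After 'push 5': [2, 2, -1, 5]
After 'push 3': [2, 2, -1, 5, 3]
After 'push -6': [2, 2, -1, 5, 3, -6]
After 'pop': [2, 2, -1, 5, 3]
After 'push 11': [2, 2, -1, 5, 3, 11]
After 'add': [2, 2, -1, 5, 14]
After 'mul': [2, 2, -1, 70]

Answer: 70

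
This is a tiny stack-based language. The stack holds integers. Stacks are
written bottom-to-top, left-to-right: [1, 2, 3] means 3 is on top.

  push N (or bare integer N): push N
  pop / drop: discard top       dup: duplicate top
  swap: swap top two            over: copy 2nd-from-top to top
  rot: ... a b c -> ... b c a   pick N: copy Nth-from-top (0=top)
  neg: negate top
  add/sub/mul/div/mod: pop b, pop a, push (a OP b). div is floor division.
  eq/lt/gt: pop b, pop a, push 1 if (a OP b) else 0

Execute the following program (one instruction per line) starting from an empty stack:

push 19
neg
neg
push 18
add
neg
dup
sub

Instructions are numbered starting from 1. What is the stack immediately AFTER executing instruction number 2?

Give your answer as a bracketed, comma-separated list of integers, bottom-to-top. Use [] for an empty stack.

Step 1 ('push 19'): [19]
Step 2 ('neg'): [-19]

Answer: [-19]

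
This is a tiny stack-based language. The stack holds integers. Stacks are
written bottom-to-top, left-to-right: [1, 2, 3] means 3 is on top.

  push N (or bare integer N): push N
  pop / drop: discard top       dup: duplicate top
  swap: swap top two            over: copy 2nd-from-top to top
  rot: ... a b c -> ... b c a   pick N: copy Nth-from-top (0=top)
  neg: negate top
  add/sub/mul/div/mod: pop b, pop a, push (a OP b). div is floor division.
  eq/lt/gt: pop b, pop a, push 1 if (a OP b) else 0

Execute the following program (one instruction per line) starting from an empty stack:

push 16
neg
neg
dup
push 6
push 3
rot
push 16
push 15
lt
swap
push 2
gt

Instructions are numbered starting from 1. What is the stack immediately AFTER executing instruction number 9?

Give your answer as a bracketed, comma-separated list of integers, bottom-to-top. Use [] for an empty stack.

Step 1 ('push 16'): [16]
Step 2 ('neg'): [-16]
Step 3 ('neg'): [16]
Step 4 ('dup'): [16, 16]
Step 5 ('push 6'): [16, 16, 6]
Step 6 ('push 3'): [16, 16, 6, 3]
Step 7 ('rot'): [16, 6, 3, 16]
Step 8 ('push 16'): [16, 6, 3, 16, 16]
Step 9 ('push 15'): [16, 6, 3, 16, 16, 15]

Answer: [16, 6, 3, 16, 16, 15]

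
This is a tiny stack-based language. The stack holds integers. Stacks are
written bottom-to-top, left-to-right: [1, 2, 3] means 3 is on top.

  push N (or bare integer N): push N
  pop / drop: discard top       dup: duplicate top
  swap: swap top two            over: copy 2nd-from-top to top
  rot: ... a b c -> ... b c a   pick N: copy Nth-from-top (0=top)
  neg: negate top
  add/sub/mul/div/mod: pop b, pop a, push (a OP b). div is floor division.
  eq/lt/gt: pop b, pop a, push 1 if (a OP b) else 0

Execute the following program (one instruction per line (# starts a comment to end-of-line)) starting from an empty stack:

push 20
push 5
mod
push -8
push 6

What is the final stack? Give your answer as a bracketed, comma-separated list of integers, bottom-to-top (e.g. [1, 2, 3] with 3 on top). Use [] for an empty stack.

After 'push 20': [20]
After 'push 5': [20, 5]
After 'mod': [0]
After 'push -8': [0, -8]
After 'push 6': [0, -8, 6]

Answer: [0, -8, 6]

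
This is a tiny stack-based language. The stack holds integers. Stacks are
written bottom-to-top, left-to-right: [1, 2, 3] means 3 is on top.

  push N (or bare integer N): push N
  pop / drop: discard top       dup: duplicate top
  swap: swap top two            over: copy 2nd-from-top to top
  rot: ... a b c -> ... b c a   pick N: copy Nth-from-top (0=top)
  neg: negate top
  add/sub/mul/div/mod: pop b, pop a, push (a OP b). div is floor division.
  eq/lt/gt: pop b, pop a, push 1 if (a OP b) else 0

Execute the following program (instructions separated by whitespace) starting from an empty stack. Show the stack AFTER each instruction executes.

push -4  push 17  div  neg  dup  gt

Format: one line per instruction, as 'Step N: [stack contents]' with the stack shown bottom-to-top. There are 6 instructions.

Step 1: [-4]
Step 2: [-4, 17]
Step 3: [-1]
Step 4: [1]
Step 5: [1, 1]
Step 6: [0]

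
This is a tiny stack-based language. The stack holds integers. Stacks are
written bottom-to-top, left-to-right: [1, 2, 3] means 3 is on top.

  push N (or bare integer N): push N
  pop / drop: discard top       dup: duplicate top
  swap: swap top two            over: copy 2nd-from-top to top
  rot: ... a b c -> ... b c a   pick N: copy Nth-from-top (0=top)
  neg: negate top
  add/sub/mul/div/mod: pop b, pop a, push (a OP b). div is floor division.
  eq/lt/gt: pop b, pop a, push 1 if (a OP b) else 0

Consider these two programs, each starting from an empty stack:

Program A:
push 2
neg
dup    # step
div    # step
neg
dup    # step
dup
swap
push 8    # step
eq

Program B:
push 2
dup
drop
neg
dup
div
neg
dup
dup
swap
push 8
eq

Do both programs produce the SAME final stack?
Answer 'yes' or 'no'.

Program A trace:
  After 'push 2': [2]
  After 'neg': [-2]
  After 'dup': [-2, -2]
  After 'div': [1]
  After 'neg': [-1]
  After 'dup': [-1, -1]
  After 'dup': [-1, -1, -1]
  After 'swap': [-1, -1, -1]
  After 'push 8': [-1, -1, -1, 8]
  After 'eq': [-1, -1, 0]
Program A final stack: [-1, -1, 0]

Program B trace:
  After 'push 2': [2]
  After 'dup': [2, 2]
  After 'drop': [2]
  After 'neg': [-2]
  After 'dup': [-2, -2]
  After 'div': [1]
  After 'neg': [-1]
  After 'dup': [-1, -1]
  After 'dup': [-1, -1, -1]
  After 'swap': [-1, -1, -1]
  After 'push 8': [-1, -1, -1, 8]
  After 'eq': [-1, -1, 0]
Program B final stack: [-1, -1, 0]
Same: yes

Answer: yes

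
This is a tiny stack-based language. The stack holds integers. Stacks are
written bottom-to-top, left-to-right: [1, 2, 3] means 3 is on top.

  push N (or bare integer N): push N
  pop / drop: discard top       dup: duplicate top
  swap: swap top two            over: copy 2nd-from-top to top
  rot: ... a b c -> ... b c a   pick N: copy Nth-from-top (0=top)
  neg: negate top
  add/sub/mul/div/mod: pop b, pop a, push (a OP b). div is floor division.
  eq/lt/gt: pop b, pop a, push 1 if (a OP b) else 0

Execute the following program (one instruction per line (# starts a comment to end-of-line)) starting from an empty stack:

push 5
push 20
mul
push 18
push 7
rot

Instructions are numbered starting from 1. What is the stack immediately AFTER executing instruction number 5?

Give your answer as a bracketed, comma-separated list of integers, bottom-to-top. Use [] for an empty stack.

Step 1 ('push 5'): [5]
Step 2 ('push 20'): [5, 20]
Step 3 ('mul'): [100]
Step 4 ('push 18'): [100, 18]
Step 5 ('push 7'): [100, 18, 7]

Answer: [100, 18, 7]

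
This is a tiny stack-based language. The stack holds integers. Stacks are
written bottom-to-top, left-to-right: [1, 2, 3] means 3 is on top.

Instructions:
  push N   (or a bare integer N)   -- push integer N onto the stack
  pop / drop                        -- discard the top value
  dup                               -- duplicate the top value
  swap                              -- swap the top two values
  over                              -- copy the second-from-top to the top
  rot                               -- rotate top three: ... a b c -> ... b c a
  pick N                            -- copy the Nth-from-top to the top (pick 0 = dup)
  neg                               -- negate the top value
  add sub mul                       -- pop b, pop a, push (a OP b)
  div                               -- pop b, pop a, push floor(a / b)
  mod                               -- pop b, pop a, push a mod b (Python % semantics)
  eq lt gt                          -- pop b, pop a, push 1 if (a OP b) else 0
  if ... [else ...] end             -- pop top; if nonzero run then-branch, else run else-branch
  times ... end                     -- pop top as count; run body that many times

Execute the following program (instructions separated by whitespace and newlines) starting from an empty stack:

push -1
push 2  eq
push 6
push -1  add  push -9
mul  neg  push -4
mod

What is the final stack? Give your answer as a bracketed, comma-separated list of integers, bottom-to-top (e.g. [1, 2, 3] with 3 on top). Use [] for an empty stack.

Answer: [0, -3]

Derivation:
After 'push -1': [-1]
After 'push 2': [-1, 2]
After 'eq': [0]
After 'push 6': [0, 6]
After 'push -1': [0, 6, -1]
After 'add': [0, 5]
After 'push -9': [0, 5, -9]
After 'mul': [0, -45]
After 'neg': [0, 45]
After 'push -4': [0, 45, -4]
After 'mod': [0, -3]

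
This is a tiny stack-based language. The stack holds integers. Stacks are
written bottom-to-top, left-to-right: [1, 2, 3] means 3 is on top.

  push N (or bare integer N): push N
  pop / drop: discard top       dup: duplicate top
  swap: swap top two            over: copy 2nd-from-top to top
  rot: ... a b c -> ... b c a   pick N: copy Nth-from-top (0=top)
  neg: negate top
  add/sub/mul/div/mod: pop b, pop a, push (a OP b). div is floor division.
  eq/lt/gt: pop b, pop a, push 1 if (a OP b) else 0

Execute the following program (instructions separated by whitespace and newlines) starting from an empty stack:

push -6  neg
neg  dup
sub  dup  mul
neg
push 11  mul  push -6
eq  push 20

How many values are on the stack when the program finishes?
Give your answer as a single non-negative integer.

Answer: 2

Derivation:
After 'push -6': stack = [-6] (depth 1)
After 'neg': stack = [6] (depth 1)
After 'neg': stack = [-6] (depth 1)
After 'dup': stack = [-6, -6] (depth 2)
After 'sub': stack = [0] (depth 1)
After 'dup': stack = [0, 0] (depth 2)
After 'mul': stack = [0] (depth 1)
After 'neg': stack = [0] (depth 1)
After 'push 11': stack = [0, 11] (depth 2)
After 'mul': stack = [0] (depth 1)
After 'push -6': stack = [0, -6] (depth 2)
After 'eq': stack = [0] (depth 1)
After 'push 20': stack = [0, 20] (depth 2)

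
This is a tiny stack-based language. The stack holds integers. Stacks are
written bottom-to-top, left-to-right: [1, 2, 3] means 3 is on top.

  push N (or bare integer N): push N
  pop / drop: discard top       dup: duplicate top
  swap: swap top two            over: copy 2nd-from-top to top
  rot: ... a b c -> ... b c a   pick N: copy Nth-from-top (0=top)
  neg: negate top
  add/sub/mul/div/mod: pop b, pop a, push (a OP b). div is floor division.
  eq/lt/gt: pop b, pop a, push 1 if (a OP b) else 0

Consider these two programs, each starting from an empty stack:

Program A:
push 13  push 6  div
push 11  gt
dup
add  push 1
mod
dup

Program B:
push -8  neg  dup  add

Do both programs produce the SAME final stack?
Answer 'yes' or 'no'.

Program A trace:
  After 'push 13': [13]
  After 'push 6': [13, 6]
  After 'div': [2]
  After 'push 11': [2, 11]
  After 'gt': [0]
  After 'dup': [0, 0]
  After 'add': [0]
  After 'push 1': [0, 1]
  After 'mod': [0]
  After 'dup': [0, 0]
Program A final stack: [0, 0]

Program B trace:
  After 'push -8': [-8]
  After 'neg': [8]
  After 'dup': [8, 8]
  After 'add': [16]
Program B final stack: [16]
Same: no

Answer: no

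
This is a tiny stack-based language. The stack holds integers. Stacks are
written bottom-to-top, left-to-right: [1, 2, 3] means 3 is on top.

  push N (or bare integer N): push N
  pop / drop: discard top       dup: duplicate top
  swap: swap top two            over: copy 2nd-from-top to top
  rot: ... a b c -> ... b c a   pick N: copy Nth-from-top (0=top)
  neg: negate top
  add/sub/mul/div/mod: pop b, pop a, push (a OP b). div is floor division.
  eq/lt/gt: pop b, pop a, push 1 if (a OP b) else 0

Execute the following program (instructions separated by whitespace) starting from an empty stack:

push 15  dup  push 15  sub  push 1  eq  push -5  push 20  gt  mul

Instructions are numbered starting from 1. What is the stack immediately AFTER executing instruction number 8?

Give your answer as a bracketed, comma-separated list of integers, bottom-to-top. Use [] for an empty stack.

Step 1 ('push 15'): [15]
Step 2 ('dup'): [15, 15]
Step 3 ('push 15'): [15, 15, 15]
Step 4 ('sub'): [15, 0]
Step 5 ('push 1'): [15, 0, 1]
Step 6 ('eq'): [15, 0]
Step 7 ('push -5'): [15, 0, -5]
Step 8 ('push 20'): [15, 0, -5, 20]

Answer: [15, 0, -5, 20]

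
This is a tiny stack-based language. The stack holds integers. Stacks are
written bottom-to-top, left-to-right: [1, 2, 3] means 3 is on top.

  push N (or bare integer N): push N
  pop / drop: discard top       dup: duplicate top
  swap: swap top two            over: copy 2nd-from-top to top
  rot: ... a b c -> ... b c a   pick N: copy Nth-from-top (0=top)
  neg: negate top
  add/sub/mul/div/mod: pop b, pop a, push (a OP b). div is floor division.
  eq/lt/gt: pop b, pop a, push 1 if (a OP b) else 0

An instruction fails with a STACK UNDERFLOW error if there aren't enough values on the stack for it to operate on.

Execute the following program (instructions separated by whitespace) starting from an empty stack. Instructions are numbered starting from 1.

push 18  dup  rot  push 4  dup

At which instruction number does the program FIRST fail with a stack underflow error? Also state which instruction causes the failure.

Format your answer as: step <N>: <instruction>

Step 1 ('push 18'): stack = [18], depth = 1
Step 2 ('dup'): stack = [18, 18], depth = 2
Step 3 ('rot'): needs 3 value(s) but depth is 2 — STACK UNDERFLOW

Answer: step 3: rot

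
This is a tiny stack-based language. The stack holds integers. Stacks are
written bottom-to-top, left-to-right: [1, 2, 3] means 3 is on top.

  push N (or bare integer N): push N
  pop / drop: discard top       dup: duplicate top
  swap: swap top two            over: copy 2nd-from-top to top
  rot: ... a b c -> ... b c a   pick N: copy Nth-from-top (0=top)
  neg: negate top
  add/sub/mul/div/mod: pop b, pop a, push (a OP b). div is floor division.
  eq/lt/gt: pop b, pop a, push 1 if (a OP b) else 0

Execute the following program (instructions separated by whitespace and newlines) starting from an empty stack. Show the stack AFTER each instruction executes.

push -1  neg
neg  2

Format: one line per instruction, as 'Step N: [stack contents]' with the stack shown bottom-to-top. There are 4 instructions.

Step 1: [-1]
Step 2: [1]
Step 3: [-1]
Step 4: [-1, 2]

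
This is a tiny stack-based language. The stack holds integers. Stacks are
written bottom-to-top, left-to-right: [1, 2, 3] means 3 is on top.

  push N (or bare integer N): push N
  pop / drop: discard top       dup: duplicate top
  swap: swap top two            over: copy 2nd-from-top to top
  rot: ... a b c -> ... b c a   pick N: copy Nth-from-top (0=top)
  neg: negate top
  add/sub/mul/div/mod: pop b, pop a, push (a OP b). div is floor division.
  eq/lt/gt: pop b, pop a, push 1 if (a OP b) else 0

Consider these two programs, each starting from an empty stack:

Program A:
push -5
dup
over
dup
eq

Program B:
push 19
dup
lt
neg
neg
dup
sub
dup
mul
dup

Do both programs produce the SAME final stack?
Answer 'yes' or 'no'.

Answer: no

Derivation:
Program A trace:
  After 'push -5': [-5]
  After 'dup': [-5, -5]
  After 'over': [-5, -5, -5]
  After 'dup': [-5, -5, -5, -5]
  After 'eq': [-5, -5, 1]
Program A final stack: [-5, -5, 1]

Program B trace:
  After 'push 19': [19]
  After 'dup': [19, 19]
  After 'lt': [0]
  After 'neg': [0]
  After 'neg': [0]
  After 'dup': [0, 0]
  After 'sub': [0]
  After 'dup': [0, 0]
  After 'mul': [0]
  After 'dup': [0, 0]
Program B final stack: [0, 0]
Same: no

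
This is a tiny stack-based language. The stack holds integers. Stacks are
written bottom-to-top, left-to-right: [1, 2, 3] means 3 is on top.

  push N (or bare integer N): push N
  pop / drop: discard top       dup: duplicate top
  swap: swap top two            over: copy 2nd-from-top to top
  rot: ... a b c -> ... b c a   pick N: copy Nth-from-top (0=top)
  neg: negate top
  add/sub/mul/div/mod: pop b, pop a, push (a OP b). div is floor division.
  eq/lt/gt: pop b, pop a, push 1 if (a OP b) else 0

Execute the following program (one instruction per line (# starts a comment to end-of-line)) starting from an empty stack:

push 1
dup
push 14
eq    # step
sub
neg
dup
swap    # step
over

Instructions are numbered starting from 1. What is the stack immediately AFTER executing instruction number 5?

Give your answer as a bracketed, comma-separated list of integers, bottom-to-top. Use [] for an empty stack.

Answer: [1]

Derivation:
Step 1 ('push 1'): [1]
Step 2 ('dup'): [1, 1]
Step 3 ('push 14'): [1, 1, 14]
Step 4 ('eq'): [1, 0]
Step 5 ('sub'): [1]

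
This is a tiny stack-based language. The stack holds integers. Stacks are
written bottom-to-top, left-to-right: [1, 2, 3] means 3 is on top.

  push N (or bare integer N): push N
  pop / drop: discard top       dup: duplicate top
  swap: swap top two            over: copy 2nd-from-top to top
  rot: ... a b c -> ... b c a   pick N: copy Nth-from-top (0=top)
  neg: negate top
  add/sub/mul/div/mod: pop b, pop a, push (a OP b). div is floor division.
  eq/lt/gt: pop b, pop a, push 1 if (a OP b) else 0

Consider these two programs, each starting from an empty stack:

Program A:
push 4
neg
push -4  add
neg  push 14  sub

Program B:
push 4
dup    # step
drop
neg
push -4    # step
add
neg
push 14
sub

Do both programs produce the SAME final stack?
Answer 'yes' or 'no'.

Program A trace:
  After 'push 4': [4]
  After 'neg': [-4]
  After 'push -4': [-4, -4]
  After 'add': [-8]
  After 'neg': [8]
  After 'push 14': [8, 14]
  After 'sub': [-6]
Program A final stack: [-6]

Program B trace:
  After 'push 4': [4]
  After 'dup': [4, 4]
  After 'drop': [4]
  After 'neg': [-4]
  After 'push -4': [-4, -4]
  After 'add': [-8]
  After 'neg': [8]
  After 'push 14': [8, 14]
  After 'sub': [-6]
Program B final stack: [-6]
Same: yes

Answer: yes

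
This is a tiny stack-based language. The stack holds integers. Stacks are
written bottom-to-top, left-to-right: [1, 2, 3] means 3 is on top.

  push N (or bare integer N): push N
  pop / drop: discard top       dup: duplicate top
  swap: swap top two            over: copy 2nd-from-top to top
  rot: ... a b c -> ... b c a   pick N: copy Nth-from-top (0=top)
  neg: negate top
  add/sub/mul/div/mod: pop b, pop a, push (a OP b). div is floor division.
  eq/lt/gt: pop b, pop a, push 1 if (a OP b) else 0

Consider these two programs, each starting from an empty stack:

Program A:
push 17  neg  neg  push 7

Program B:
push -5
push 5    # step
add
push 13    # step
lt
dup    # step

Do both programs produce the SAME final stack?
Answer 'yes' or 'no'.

Program A trace:
  After 'push 17': [17]
  After 'neg': [-17]
  After 'neg': [17]
  After 'push 7': [17, 7]
Program A final stack: [17, 7]

Program B trace:
  After 'push -5': [-5]
  After 'push 5': [-5, 5]
  After 'add': [0]
  After 'push 13': [0, 13]
  After 'lt': [1]
  After 'dup': [1, 1]
Program B final stack: [1, 1]
Same: no

Answer: no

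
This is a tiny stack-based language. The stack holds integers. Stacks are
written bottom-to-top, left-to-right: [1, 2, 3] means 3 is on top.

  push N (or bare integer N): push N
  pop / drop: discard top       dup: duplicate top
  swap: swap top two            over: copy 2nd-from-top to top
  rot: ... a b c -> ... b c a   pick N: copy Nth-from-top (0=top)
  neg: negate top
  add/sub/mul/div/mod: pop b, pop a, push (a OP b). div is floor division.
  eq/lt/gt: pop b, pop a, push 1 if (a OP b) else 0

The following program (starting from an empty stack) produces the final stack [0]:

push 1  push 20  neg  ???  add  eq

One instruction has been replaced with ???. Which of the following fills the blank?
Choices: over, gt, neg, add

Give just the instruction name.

Stack before ???: [1, -20]
Stack after ???:  [1, -20, 1]
Checking each choice:
  over: MATCH
  gt: stack underflow (need 2, have 1)
  neg: stack underflow (need 2, have 1)
  add: stack underflow (need 2, have 1)


Answer: over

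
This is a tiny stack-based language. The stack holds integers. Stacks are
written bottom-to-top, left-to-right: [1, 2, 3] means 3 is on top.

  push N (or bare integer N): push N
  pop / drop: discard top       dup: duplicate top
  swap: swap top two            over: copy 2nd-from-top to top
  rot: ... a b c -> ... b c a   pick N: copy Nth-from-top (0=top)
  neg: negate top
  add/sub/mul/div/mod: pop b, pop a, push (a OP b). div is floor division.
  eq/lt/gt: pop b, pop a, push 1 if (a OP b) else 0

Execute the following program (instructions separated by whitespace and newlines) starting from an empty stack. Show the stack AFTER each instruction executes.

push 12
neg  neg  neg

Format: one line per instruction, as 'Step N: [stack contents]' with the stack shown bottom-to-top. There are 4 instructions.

Step 1: [12]
Step 2: [-12]
Step 3: [12]
Step 4: [-12]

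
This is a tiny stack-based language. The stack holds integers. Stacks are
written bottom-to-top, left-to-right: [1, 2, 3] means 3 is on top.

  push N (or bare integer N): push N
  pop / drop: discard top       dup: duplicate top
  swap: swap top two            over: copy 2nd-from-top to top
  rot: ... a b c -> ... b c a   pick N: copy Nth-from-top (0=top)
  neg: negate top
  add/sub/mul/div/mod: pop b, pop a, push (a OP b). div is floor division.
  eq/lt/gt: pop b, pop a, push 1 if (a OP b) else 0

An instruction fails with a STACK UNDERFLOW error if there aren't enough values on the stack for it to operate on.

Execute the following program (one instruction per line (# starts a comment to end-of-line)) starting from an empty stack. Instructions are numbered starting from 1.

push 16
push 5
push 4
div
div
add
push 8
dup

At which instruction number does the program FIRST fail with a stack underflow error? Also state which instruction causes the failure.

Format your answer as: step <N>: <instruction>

Step 1 ('push 16'): stack = [16], depth = 1
Step 2 ('push 5'): stack = [16, 5], depth = 2
Step 3 ('push 4'): stack = [16, 5, 4], depth = 3
Step 4 ('div'): stack = [16, 1], depth = 2
Step 5 ('div'): stack = [16], depth = 1
Step 6 ('add'): needs 2 value(s) but depth is 1 — STACK UNDERFLOW

Answer: step 6: add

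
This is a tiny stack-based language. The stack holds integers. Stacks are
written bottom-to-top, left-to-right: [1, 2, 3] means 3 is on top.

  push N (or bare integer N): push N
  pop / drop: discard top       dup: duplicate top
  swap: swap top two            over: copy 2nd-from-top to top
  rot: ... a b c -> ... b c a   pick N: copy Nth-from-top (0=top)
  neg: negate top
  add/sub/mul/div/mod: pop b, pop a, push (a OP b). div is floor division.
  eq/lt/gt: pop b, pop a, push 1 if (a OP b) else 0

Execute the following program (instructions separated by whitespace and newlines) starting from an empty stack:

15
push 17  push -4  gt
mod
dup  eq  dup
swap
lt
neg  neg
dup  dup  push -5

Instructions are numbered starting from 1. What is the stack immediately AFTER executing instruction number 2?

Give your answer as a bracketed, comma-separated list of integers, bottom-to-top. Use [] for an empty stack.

Step 1 ('15'): [15]
Step 2 ('push 17'): [15, 17]

Answer: [15, 17]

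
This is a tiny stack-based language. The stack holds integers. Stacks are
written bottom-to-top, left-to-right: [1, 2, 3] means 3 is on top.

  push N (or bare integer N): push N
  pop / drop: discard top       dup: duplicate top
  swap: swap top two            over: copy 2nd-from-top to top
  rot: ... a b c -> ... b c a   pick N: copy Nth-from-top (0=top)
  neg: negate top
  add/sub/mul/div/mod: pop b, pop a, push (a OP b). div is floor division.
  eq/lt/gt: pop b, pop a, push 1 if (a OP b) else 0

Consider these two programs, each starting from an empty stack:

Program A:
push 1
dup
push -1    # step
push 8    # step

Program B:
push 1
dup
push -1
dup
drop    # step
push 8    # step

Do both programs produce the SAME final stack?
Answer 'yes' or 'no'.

Program A trace:
  After 'push 1': [1]
  After 'dup': [1, 1]
  After 'push -1': [1, 1, -1]
  After 'push 8': [1, 1, -1, 8]
Program A final stack: [1, 1, -1, 8]

Program B trace:
  After 'push 1': [1]
  After 'dup': [1, 1]
  After 'push -1': [1, 1, -1]
  After 'dup': [1, 1, -1, -1]
  After 'drop': [1, 1, -1]
  After 'push 8': [1, 1, -1, 8]
Program B final stack: [1, 1, -1, 8]
Same: yes

Answer: yes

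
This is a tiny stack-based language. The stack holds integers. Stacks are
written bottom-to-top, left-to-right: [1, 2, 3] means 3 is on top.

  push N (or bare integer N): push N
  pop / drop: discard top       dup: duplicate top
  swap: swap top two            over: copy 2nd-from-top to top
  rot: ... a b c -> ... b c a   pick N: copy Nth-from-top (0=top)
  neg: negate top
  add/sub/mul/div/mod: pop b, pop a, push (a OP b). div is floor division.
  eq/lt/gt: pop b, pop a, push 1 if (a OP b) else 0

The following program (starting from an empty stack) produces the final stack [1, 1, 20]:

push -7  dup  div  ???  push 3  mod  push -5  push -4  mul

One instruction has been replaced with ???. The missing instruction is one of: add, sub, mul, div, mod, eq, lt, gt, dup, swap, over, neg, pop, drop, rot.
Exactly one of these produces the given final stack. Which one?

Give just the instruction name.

Answer: dup

Derivation:
Stack before ???: [1]
Stack after ???:  [1, 1]
The instruction that transforms [1] -> [1, 1] is: dup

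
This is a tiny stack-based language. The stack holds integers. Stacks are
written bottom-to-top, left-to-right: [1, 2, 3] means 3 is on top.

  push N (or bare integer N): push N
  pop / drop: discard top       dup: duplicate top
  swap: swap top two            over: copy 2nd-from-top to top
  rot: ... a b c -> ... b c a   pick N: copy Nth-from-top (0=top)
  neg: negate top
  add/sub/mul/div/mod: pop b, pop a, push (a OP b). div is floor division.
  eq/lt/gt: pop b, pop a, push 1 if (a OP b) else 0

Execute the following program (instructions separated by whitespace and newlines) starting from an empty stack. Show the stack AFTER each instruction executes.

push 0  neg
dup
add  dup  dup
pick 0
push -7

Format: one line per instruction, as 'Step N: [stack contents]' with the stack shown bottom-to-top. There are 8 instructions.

Step 1: [0]
Step 2: [0]
Step 3: [0, 0]
Step 4: [0]
Step 5: [0, 0]
Step 6: [0, 0, 0]
Step 7: [0, 0, 0, 0]
Step 8: [0, 0, 0, 0, -7]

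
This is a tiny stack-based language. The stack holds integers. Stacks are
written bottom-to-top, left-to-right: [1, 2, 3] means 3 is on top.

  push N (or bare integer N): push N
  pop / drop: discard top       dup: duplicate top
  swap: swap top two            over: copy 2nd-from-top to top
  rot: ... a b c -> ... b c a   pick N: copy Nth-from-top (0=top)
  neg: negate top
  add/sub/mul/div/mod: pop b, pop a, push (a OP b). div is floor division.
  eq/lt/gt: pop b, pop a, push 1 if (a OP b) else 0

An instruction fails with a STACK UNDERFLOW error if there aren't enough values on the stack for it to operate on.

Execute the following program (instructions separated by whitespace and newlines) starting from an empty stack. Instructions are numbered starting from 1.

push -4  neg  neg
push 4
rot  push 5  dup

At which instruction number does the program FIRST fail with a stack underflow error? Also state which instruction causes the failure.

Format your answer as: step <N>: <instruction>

Step 1 ('push -4'): stack = [-4], depth = 1
Step 2 ('neg'): stack = [4], depth = 1
Step 3 ('neg'): stack = [-4], depth = 1
Step 4 ('push 4'): stack = [-4, 4], depth = 2
Step 5 ('rot'): needs 3 value(s) but depth is 2 — STACK UNDERFLOW

Answer: step 5: rot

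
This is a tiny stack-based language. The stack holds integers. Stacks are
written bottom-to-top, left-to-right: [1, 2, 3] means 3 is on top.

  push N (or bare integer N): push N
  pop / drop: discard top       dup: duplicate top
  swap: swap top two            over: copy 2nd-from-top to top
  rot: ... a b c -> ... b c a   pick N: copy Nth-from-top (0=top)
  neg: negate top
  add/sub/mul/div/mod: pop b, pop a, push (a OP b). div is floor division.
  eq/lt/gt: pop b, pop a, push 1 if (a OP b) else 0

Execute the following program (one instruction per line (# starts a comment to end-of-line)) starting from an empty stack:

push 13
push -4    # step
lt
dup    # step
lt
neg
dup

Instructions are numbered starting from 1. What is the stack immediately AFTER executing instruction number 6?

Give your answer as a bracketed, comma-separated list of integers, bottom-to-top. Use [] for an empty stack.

Answer: [0]

Derivation:
Step 1 ('push 13'): [13]
Step 2 ('push -4'): [13, -4]
Step 3 ('lt'): [0]
Step 4 ('dup'): [0, 0]
Step 5 ('lt'): [0]
Step 6 ('neg'): [0]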